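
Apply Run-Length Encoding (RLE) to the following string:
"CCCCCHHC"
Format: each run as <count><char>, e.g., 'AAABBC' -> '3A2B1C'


Scanning runs left to right:
  i=0: run of 'C' x 5 -> '5C'
  i=5: run of 'H' x 2 -> '2H'
  i=7: run of 'C' x 1 -> '1C'

RLE = 5C2H1C


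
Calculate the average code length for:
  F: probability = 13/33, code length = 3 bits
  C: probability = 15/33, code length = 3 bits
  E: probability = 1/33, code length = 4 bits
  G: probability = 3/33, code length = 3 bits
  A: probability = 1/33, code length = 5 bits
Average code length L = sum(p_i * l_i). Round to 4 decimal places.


Weighted contributions p_i * l_i:
  F: (13/33) * 3 = 39/33
  C: (15/33) * 3 = 45/33
  E: (1/33) * 4 = 4/33
  G: (3/33) * 3 = 9/33
  A: (1/33) * 5 = 5/33
Sum = (39 + 45 + 4 + 9 + 5)/33 = 102/33

L = 102/33 = 3.0909 bits/symbol


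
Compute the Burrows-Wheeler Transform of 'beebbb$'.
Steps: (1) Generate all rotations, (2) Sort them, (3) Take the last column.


Rotations (sorted):
  0: $beebbb -> last char: b
  1: b$beebb -> last char: b
  2: bb$beeb -> last char: b
  3: bbb$bee -> last char: e
  4: beebbb$ -> last char: $
  5: ebbb$be -> last char: e
  6: eebbb$b -> last char: b


BWT = bbbe$eb


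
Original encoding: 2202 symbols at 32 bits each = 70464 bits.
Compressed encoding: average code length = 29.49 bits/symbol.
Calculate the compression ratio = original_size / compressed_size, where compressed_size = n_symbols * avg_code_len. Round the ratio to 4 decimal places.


original_size = n_symbols * orig_bits = 2202 * 32 = 70464 bits
compressed_size = n_symbols * avg_code_len = 2202 * 29.49 = 64936.98 bits
ratio = original_size / compressed_size = 70464 / 64936.98 = 1.0851

Compression ratio = 1.0851


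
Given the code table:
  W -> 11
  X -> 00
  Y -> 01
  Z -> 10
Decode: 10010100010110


Decoding:
10 -> Z
01 -> Y
01 -> Y
00 -> X
01 -> Y
01 -> Y
10 -> Z


Result: ZYYXYYZ


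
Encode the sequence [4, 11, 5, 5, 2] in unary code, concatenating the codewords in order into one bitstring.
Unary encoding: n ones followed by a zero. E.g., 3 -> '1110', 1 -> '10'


Encode each number as n ones followed by a terminating 0:
  4 -> 11110 (5 bits)
  11 -> 111111111110 (12 bits)
  5 -> 111110 (6 bits)
  5 -> 111110 (6 bits)
  2 -> 110 (3 bits)
Total length = 5 + 12 + 6 + 6 + 3 = 32 bits.

Unary([4, 11, 5, 5, 2]) = 11110111111111110111110111110110 (32 bits)


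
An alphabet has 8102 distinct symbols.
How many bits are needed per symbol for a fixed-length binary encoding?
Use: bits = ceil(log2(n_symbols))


log2(8102) = 12.9841
Bracket: 2^12 = 4096 < 8102 <= 2^13 = 8192
So ceil(log2(8102)) = 13

bits = ceil(log2(8102)) = ceil(12.9841) = 13 bits


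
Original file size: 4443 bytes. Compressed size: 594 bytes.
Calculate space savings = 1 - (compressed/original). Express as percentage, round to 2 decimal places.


ratio = compressed/original = 594/4443 = 0.133693
savings = 1 - ratio = 1 - 0.133693 = 0.866307
as a percentage: 0.866307 * 100 = 86.63%

Space savings = 1 - 594/4443 = 86.63%


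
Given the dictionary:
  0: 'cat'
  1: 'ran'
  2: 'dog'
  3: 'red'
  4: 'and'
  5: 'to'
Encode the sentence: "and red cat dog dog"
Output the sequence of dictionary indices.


Look up each word in the dictionary:
  'and' -> 4
  'red' -> 3
  'cat' -> 0
  'dog' -> 2
  'dog' -> 2

Encoded: [4, 3, 0, 2, 2]


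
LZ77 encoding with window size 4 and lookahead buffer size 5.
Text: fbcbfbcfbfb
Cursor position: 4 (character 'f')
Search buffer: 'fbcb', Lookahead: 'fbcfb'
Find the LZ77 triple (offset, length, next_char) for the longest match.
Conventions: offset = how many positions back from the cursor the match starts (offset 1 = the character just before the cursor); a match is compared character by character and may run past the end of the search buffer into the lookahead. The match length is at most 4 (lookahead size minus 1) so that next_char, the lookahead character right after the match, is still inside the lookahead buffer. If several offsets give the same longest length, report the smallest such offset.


Try each offset into the search buffer:
  offset=1 (pos 3, char 'b'): match length 0
  offset=2 (pos 2, char 'c'): match length 0
  offset=3 (pos 1, char 'b'): match length 0
  offset=4 (pos 0, char 'f'): match length 3
Longest match has length 3 at offset 4.
next_char = character at position 4 + 3 = 7 -> 'f'

Best match: offset=4, length=3 (matching 'fbc' starting at position 0)
LZ77 triple: (4, 3, 'f')


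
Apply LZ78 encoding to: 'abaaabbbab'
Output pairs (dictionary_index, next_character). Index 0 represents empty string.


LZ78 encoding steps:
Dictionary: {0: ''}
Step 1: w='' (idx 0), next='a' -> output (0, 'a'), add 'a' as idx 1
Step 2: w='' (idx 0), next='b' -> output (0, 'b'), add 'b' as idx 2
Step 3: w='a' (idx 1), next='a' -> output (1, 'a'), add 'aa' as idx 3
Step 4: w='a' (idx 1), next='b' -> output (1, 'b'), add 'ab' as idx 4
Step 5: w='b' (idx 2), next='b' -> output (2, 'b'), add 'bb' as idx 5
Step 6: w='ab' (idx 4), end of input -> output (4, '')


Encoded: [(0, 'a'), (0, 'b'), (1, 'a'), (1, 'b'), (2, 'b'), (4, '')]


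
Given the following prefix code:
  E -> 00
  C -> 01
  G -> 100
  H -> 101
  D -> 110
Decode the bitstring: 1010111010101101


Decoding step by step:
Bits 101 -> H
Bits 01 -> C
Bits 110 -> D
Bits 101 -> H
Bits 01 -> C
Bits 101 -> H


Decoded message: HCDHCH


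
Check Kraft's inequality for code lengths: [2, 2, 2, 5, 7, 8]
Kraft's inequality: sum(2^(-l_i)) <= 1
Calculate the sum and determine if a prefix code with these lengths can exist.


Sum = 2^(-2) + 2^(-2) + 2^(-2) + 2^(-5) + 2^(-7) + 2^(-8)
    = 0.25 + 0.25 + 0.25 + 0.03125 + 0.0078125 + 0.00390625
    = 203/256 = 0.79296875
Since 0.79296875 <= 1, Kraft's inequality IS satisfied.
A prefix code with these lengths CAN exist.

Kraft sum = 0.79296875. Satisfied.


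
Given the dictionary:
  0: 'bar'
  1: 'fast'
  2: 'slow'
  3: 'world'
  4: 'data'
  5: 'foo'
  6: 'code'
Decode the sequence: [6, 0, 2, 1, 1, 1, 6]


Look up each index in the dictionary:
  6 -> 'code'
  0 -> 'bar'
  2 -> 'slow'
  1 -> 'fast'
  1 -> 'fast'
  1 -> 'fast'
  6 -> 'code'

Decoded: "code bar slow fast fast fast code"


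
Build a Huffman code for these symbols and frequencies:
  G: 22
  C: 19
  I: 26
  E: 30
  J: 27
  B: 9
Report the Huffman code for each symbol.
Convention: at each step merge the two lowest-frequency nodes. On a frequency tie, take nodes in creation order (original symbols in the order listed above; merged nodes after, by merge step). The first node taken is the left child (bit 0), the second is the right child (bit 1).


Huffman tree construction:
Step 1: Merge B(9) + C(19) = 28
Step 2: Merge G(22) + I(26) = 48
Step 3: Merge J(27) + (B+C)(28) = 55
Step 4: Merge E(30) + (G+I)(48) = 78
Step 5: Merge (J+(B+C))(55) + (E+(G+I))(78) = 133
Read each symbol's code off the tree from the root (left child = 0, right child = 1).

Codes:
  G: 110 (length 3)
  C: 011 (length 3)
  I: 111 (length 3)
  E: 10 (length 2)
  J: 00 (length 2)
  B: 010 (length 3)
Average code length: 342/133 = 2.5714 bits/symbol


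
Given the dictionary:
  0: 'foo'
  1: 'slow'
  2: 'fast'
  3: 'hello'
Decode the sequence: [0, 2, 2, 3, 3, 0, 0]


Look up each index in the dictionary:
  0 -> 'foo'
  2 -> 'fast'
  2 -> 'fast'
  3 -> 'hello'
  3 -> 'hello'
  0 -> 'foo'
  0 -> 'foo'

Decoded: "foo fast fast hello hello foo foo"


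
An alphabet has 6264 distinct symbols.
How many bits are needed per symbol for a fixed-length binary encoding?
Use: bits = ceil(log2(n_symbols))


log2(6264) = 12.6129
Bracket: 2^12 = 4096 < 6264 <= 2^13 = 8192
So ceil(log2(6264)) = 13

bits = ceil(log2(6264)) = ceil(12.6129) = 13 bits


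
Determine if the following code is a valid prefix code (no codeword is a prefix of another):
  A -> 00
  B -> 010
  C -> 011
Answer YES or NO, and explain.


Checking each pair (does one codeword prefix another?):
  A='00' vs B='010': no prefix
  A='00' vs C='011': no prefix
  B='010' vs A='00': no prefix
  B='010' vs C='011': no prefix
  C='011' vs A='00': no prefix
  C='011' vs B='010': no prefix
No violation found over all pairs.

YES -- this is a valid prefix code. No codeword is a prefix of any other codeword.


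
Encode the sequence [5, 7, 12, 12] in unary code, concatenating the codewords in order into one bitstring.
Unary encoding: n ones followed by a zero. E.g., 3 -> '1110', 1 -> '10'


Encode each number as n ones followed by a terminating 0:
  5 -> 111110 (6 bits)
  7 -> 11111110 (8 bits)
  12 -> 1111111111110 (13 bits)
  12 -> 1111111111110 (13 bits)
Total length = 6 + 8 + 13 + 13 = 40 bits.

Unary([5, 7, 12, 12]) = 1111101111111011111111111101111111111110 (40 bits)


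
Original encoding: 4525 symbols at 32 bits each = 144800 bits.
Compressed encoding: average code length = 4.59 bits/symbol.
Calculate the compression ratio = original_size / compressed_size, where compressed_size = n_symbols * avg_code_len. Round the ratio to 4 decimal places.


original_size = n_symbols * orig_bits = 4525 * 32 = 144800 bits
compressed_size = n_symbols * avg_code_len = 4525 * 4.59 = 20769.75 bits
ratio = original_size / compressed_size = 144800 / 20769.75 = 6.9717

Compression ratio = 6.9717


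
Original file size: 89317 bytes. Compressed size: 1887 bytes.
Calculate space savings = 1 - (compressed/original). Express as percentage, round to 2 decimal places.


ratio = compressed/original = 1887/89317 = 0.021127
savings = 1 - ratio = 1 - 0.021127 = 0.978873
as a percentage: 0.978873 * 100 = 97.89%

Space savings = 1 - 1887/89317 = 97.89%


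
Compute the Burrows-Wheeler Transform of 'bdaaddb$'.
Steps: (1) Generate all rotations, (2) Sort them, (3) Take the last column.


Rotations (sorted):
  0: $bdaaddb -> last char: b
  1: aaddb$bd -> last char: d
  2: addb$bda -> last char: a
  3: b$bdaadd -> last char: d
  4: bdaaddb$ -> last char: $
  5: daaddb$b -> last char: b
  6: db$bdaad -> last char: d
  7: ddb$bdaa -> last char: a


BWT = bdad$bda


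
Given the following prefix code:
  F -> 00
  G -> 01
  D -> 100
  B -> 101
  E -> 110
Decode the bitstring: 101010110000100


Decoding step by step:
Bits 101 -> B
Bits 01 -> G
Bits 01 -> G
Bits 100 -> D
Bits 00 -> F
Bits 100 -> D


Decoded message: BGGDFD


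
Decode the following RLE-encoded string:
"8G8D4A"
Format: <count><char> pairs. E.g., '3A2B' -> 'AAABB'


Expanding each <count><char> pair:
  8G -> 'GGGGGGGG'
  8D -> 'DDDDDDDD'
  4A -> 'AAAA'

Decoded = GGGGGGGGDDDDDDDDAAAA


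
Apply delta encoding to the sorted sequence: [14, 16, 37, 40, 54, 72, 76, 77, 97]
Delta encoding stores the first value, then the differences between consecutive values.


First value: 14
Deltas:
  16 - 14 = 2
  37 - 16 = 21
  40 - 37 = 3
  54 - 40 = 14
  72 - 54 = 18
  76 - 72 = 4
  77 - 76 = 1
  97 - 77 = 20


Delta encoded: [14, 2, 21, 3, 14, 18, 4, 1, 20]


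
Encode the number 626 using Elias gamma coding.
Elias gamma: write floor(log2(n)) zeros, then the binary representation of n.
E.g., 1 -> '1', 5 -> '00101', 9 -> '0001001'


num_bits = floor(log2(626)) + 1 = 10
leading_zeros = num_bits - 1 = 9
binary(626) = 1001110010

Elias gamma(626) = '000000000' + '1001110010' = 0000000001001110010 (19 bits)


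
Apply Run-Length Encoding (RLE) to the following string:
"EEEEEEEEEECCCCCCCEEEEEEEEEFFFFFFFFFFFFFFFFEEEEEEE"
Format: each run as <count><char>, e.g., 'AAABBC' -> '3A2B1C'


Scanning runs left to right:
  i=0: run of 'E' x 10 -> '10E'
  i=10: run of 'C' x 7 -> '7C'
  i=17: run of 'E' x 9 -> '9E'
  i=26: run of 'F' x 16 -> '16F'
  i=42: run of 'E' x 7 -> '7E'

RLE = 10E7C9E16F7E


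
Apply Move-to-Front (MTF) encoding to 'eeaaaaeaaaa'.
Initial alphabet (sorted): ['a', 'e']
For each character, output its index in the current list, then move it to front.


MTF encoding:
'e': index 1 in ['a', 'e'] -> ['e', 'a']
'e': index 0 in ['e', 'a'] -> ['e', 'a']
'a': index 1 in ['e', 'a'] -> ['a', 'e']
'a': index 0 in ['a', 'e'] -> ['a', 'e']
'a': index 0 in ['a', 'e'] -> ['a', 'e']
'a': index 0 in ['a', 'e'] -> ['a', 'e']
'e': index 1 in ['a', 'e'] -> ['e', 'a']
'a': index 1 in ['e', 'a'] -> ['a', 'e']
'a': index 0 in ['a', 'e'] -> ['a', 'e']
'a': index 0 in ['a', 'e'] -> ['a', 'e']
'a': index 0 in ['a', 'e'] -> ['a', 'e']


Output: [1, 0, 1, 0, 0, 0, 1, 1, 0, 0, 0]


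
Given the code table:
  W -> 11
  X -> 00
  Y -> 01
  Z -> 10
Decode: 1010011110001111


Decoding:
10 -> Z
10 -> Z
01 -> Y
11 -> W
10 -> Z
00 -> X
11 -> W
11 -> W


Result: ZZYWZXWW


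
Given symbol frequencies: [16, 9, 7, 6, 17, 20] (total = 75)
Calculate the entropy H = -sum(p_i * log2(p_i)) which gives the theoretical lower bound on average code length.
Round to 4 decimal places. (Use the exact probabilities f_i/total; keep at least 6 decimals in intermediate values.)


Per-symbol terms -p_i * log2(p_i) with p_i = f_i/75:
  p = 16/75 = 0.213333: log2(p) = -2.228819, -p*log2(p) = 0.475481
  p = 9/75 = 0.120000: log2(p) = -3.058894, -p*log2(p) = 0.367067
  p = 7/75 = 0.093333: log2(p) = -3.421464, -p*log2(p) = 0.319337
  p = 6/75 = 0.080000: log2(p) = -3.643856, -p*log2(p) = 0.291508
  p = 17/75 = 0.226667: log2(p) = -2.141356, -p*log2(p) = 0.485374
  p = 20/75 = 0.266667: log2(p) = -1.906891, -p*log2(p) = 0.508504
H = 0.475481 + 0.367067 + 0.319337 + 0.291508 + 0.485374 + 0.508504 = 2.447271

H = 2.4473 bits/symbol


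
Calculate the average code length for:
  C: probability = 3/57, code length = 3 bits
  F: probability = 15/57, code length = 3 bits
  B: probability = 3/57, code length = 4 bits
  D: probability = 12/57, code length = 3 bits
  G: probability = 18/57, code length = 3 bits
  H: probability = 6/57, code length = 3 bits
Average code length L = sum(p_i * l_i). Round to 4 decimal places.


Weighted contributions p_i * l_i:
  C: (3/57) * 3 = 9/57
  F: (15/57) * 3 = 45/57
  B: (3/57) * 4 = 12/57
  D: (12/57) * 3 = 36/57
  G: (18/57) * 3 = 54/57
  H: (6/57) * 3 = 18/57
Sum = (9 + 45 + 12 + 36 + 54 + 18)/57 = 174/57

L = 174/57 = 3.0526 bits/symbol


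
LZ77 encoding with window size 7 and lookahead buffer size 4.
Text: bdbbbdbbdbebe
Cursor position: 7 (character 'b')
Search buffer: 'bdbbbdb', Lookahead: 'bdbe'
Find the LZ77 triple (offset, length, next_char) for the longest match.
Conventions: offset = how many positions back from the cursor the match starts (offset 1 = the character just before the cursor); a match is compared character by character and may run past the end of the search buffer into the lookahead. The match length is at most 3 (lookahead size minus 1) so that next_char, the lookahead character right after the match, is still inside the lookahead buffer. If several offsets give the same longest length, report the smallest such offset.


Try each offset into the search buffer:
  offset=1 (pos 6, char 'b'): match length 1
  offset=2 (pos 5, char 'd'): match length 0
  offset=3 (pos 4, char 'b'): match length 3
  offset=4 (pos 3, char 'b'): match length 1
  offset=5 (pos 2, char 'b'): match length 1
  offset=6 (pos 1, char 'd'): match length 0
  offset=7 (pos 0, char 'b'): match length 3
Longest match has length 3, found at offsets 3, 7; take the smallest, offset 3.
next_char = character at position 7 + 3 = 10 -> 'e'

Best match: offset=3, length=3 (matching 'bdb' starting at position 4)
LZ77 triple: (3, 3, 'e')


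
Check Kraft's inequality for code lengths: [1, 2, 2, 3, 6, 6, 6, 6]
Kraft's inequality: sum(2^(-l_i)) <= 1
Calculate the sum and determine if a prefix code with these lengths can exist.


Sum = 2^(-1) + 2^(-2) + 2^(-2) + 2^(-3) + 2^(-6) + 2^(-6) + 2^(-6) + 2^(-6)
    = 0.5 + 0.25 + 0.25 + 0.125 + 0.015625 + 0.015625 + 0.015625 + 0.015625
    = 76/64 = 1.1875
Since 1.1875 > 1, Kraft's inequality is NOT satisfied.
A prefix code with these lengths CANNOT exist.

Kraft sum = 1.1875. Not satisfied.


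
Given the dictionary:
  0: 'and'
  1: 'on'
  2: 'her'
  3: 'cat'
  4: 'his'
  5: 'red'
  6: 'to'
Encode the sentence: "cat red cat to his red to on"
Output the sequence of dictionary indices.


Look up each word in the dictionary:
  'cat' -> 3
  'red' -> 5
  'cat' -> 3
  'to' -> 6
  'his' -> 4
  'red' -> 5
  'to' -> 6
  'on' -> 1

Encoded: [3, 5, 3, 6, 4, 5, 6, 1]


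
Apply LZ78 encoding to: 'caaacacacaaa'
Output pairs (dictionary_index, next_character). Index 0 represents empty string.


LZ78 encoding steps:
Dictionary: {0: ''}
Step 1: w='' (idx 0), next='c' -> output (0, 'c'), add 'c' as idx 1
Step 2: w='' (idx 0), next='a' -> output (0, 'a'), add 'a' as idx 2
Step 3: w='a' (idx 2), next='a' -> output (2, 'a'), add 'aa' as idx 3
Step 4: w='c' (idx 1), next='a' -> output (1, 'a'), add 'ca' as idx 4
Step 5: w='ca' (idx 4), next='c' -> output (4, 'c'), add 'cac' as idx 5
Step 6: w='aa' (idx 3), next='a' -> output (3, 'a'), add 'aaa' as idx 6


Encoded: [(0, 'c'), (0, 'a'), (2, 'a'), (1, 'a'), (4, 'c'), (3, 'a')]


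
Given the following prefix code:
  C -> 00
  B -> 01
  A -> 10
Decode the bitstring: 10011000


Decoding step by step:
Bits 10 -> A
Bits 01 -> B
Bits 10 -> A
Bits 00 -> C


Decoded message: ABAC


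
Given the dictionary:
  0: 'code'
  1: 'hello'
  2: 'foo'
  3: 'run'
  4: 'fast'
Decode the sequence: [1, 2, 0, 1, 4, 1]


Look up each index in the dictionary:
  1 -> 'hello'
  2 -> 'foo'
  0 -> 'code'
  1 -> 'hello'
  4 -> 'fast'
  1 -> 'hello'

Decoded: "hello foo code hello fast hello"


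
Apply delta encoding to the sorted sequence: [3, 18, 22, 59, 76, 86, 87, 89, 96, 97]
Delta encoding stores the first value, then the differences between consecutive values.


First value: 3
Deltas:
  18 - 3 = 15
  22 - 18 = 4
  59 - 22 = 37
  76 - 59 = 17
  86 - 76 = 10
  87 - 86 = 1
  89 - 87 = 2
  96 - 89 = 7
  97 - 96 = 1


Delta encoded: [3, 15, 4, 37, 17, 10, 1, 2, 7, 1]


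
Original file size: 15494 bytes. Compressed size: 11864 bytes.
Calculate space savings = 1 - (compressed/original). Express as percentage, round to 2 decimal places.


ratio = compressed/original = 11864/15494 = 0.765716
savings = 1 - ratio = 1 - 0.765716 = 0.234284
as a percentage: 0.234284 * 100 = 23.43%

Space savings = 1 - 11864/15494 = 23.43%


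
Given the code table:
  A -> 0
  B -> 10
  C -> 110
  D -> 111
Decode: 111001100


Decoding:
111 -> D
0 -> A
0 -> A
110 -> C
0 -> A


Result: DAACA


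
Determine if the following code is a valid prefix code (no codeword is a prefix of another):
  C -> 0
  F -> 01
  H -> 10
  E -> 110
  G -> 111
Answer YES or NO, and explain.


Checking each pair (does one codeword prefix another?):
  C='0' vs F='01': prefix -- VIOLATION

NO -- this is NOT a valid prefix code. C (0) is a prefix of F (01).


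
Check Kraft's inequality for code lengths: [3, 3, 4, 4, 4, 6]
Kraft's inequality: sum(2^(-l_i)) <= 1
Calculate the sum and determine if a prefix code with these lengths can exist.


Sum = 2^(-3) + 2^(-3) + 2^(-4) + 2^(-4) + 2^(-4) + 2^(-6)
    = 0.125 + 0.125 + 0.0625 + 0.0625 + 0.0625 + 0.015625
    = 29/64 = 0.453125
Since 0.453125 <= 1, Kraft's inequality IS satisfied.
A prefix code with these lengths CAN exist.

Kraft sum = 0.453125. Satisfied.


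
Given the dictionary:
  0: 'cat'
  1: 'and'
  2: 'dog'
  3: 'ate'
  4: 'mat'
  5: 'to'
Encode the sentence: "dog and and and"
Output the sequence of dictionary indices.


Look up each word in the dictionary:
  'dog' -> 2
  'and' -> 1
  'and' -> 1
  'and' -> 1

Encoded: [2, 1, 1, 1]


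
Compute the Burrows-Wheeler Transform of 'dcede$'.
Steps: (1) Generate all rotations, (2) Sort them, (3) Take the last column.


Rotations (sorted):
  0: $dcede -> last char: e
  1: cede$d -> last char: d
  2: dcede$ -> last char: $
  3: de$dce -> last char: e
  4: e$dced -> last char: d
  5: ede$dc -> last char: c


BWT = ed$edc


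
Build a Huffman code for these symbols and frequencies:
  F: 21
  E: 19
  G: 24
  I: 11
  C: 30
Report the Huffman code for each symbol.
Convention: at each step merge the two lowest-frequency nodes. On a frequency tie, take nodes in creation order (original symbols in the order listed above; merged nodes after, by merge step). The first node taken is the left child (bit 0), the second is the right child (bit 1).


Huffman tree construction:
Step 1: Merge I(11) + E(19) = 30
Step 2: Merge F(21) + G(24) = 45
Step 3: Merge C(30) + (I+E)(30) = 60
Step 4: Merge (F+G)(45) + (C+(I+E))(60) = 105
Read each symbol's code off the tree from the root (left child = 0, right child = 1).

Codes:
  F: 00 (length 2)
  E: 111 (length 3)
  G: 01 (length 2)
  I: 110 (length 3)
  C: 10 (length 2)
Average code length: 240/105 = 2.2857 bits/symbol


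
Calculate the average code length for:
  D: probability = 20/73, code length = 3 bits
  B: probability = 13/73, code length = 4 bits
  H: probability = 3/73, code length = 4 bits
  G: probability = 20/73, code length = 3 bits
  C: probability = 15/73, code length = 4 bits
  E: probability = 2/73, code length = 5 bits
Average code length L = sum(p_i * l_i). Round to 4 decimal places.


Weighted contributions p_i * l_i:
  D: (20/73) * 3 = 60/73
  B: (13/73) * 4 = 52/73
  H: (3/73) * 4 = 12/73
  G: (20/73) * 3 = 60/73
  C: (15/73) * 4 = 60/73
  E: (2/73) * 5 = 10/73
Sum = (60 + 52 + 12 + 60 + 60 + 10)/73 = 254/73

L = 254/73 = 3.4795 bits/symbol


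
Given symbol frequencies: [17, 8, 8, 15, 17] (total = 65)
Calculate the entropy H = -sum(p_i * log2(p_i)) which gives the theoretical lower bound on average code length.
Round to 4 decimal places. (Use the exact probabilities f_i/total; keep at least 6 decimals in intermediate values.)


Per-symbol terms -p_i * log2(p_i) with p_i = f_i/65:
  p = 17/65 = 0.261538: log2(p) = -1.934905, -p*log2(p) = 0.506052
  p = 8/65 = 0.123077: log2(p) = -3.022368, -p*log2(p) = 0.371984
  p = 8/65 = 0.123077: log2(p) = -3.022368, -p*log2(p) = 0.371984
  p = 15/65 = 0.230769: log2(p) = -2.115477, -p*log2(p) = 0.488187
  p = 17/65 = 0.261538: log2(p) = -1.934905, -p*log2(p) = 0.506052
H = 0.506052 + 0.371984 + 0.371984 + 0.488187 + 0.506052 = 2.244259

H = 2.2443 bits/symbol


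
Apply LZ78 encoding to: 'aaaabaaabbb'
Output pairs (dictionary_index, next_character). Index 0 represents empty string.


LZ78 encoding steps:
Dictionary: {0: ''}
Step 1: w='' (idx 0), next='a' -> output (0, 'a'), add 'a' as idx 1
Step 2: w='a' (idx 1), next='a' -> output (1, 'a'), add 'aa' as idx 2
Step 3: w='a' (idx 1), next='b' -> output (1, 'b'), add 'ab' as idx 3
Step 4: w='aa' (idx 2), next='a' -> output (2, 'a'), add 'aaa' as idx 4
Step 5: w='' (idx 0), next='b' -> output (0, 'b'), add 'b' as idx 5
Step 6: w='b' (idx 5), next='b' -> output (5, 'b'), add 'bb' as idx 6


Encoded: [(0, 'a'), (1, 'a'), (1, 'b'), (2, 'a'), (0, 'b'), (5, 'b')]


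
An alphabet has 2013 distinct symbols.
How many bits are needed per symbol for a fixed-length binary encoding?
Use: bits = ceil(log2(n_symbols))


log2(2013) = 10.9751
Bracket: 2^10 = 1024 < 2013 <= 2^11 = 2048
So ceil(log2(2013)) = 11

bits = ceil(log2(2013)) = ceil(10.9751) = 11 bits


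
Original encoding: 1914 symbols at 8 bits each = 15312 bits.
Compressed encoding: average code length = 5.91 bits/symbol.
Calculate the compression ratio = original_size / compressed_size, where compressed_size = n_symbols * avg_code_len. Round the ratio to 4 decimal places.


original_size = n_symbols * orig_bits = 1914 * 8 = 15312 bits
compressed_size = n_symbols * avg_code_len = 1914 * 5.91 = 11311.74 bits
ratio = original_size / compressed_size = 15312 / 11311.74 = 1.3536

Compression ratio = 1.3536


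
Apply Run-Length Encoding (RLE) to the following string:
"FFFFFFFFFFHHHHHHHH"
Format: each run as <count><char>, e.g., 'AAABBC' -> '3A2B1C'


Scanning runs left to right:
  i=0: run of 'F' x 10 -> '10F'
  i=10: run of 'H' x 8 -> '8H'

RLE = 10F8H


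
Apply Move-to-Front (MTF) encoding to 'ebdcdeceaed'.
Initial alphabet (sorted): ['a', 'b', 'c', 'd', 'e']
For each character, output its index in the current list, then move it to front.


MTF encoding:
'e': index 4 in ['a', 'b', 'c', 'd', 'e'] -> ['e', 'a', 'b', 'c', 'd']
'b': index 2 in ['e', 'a', 'b', 'c', 'd'] -> ['b', 'e', 'a', 'c', 'd']
'd': index 4 in ['b', 'e', 'a', 'c', 'd'] -> ['d', 'b', 'e', 'a', 'c']
'c': index 4 in ['d', 'b', 'e', 'a', 'c'] -> ['c', 'd', 'b', 'e', 'a']
'd': index 1 in ['c', 'd', 'b', 'e', 'a'] -> ['d', 'c', 'b', 'e', 'a']
'e': index 3 in ['d', 'c', 'b', 'e', 'a'] -> ['e', 'd', 'c', 'b', 'a']
'c': index 2 in ['e', 'd', 'c', 'b', 'a'] -> ['c', 'e', 'd', 'b', 'a']
'e': index 1 in ['c', 'e', 'd', 'b', 'a'] -> ['e', 'c', 'd', 'b', 'a']
'a': index 4 in ['e', 'c', 'd', 'b', 'a'] -> ['a', 'e', 'c', 'd', 'b']
'e': index 1 in ['a', 'e', 'c', 'd', 'b'] -> ['e', 'a', 'c', 'd', 'b']
'd': index 3 in ['e', 'a', 'c', 'd', 'b'] -> ['d', 'e', 'a', 'c', 'b']


Output: [4, 2, 4, 4, 1, 3, 2, 1, 4, 1, 3]


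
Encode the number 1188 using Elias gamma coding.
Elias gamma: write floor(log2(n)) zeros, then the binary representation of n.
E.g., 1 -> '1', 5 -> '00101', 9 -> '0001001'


num_bits = floor(log2(1188)) + 1 = 11
leading_zeros = num_bits - 1 = 10
binary(1188) = 10010100100

Elias gamma(1188) = '0000000000' + '10010100100' = 000000000010010100100 (21 bits)


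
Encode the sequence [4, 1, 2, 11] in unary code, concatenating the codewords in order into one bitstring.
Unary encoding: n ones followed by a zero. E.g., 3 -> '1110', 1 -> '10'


Encode each number as n ones followed by a terminating 0:
  4 -> 11110 (5 bits)
  1 -> 10 (2 bits)
  2 -> 110 (3 bits)
  11 -> 111111111110 (12 bits)
Total length = 5 + 2 + 3 + 12 = 22 bits.

Unary([4, 1, 2, 11]) = 1111010110111111111110 (22 bits)


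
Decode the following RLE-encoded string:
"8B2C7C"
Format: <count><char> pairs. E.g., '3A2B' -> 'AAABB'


Expanding each <count><char> pair:
  8B -> 'BBBBBBBB'
  2C -> 'CC'
  7C -> 'CCCCCCC'

Decoded = BBBBBBBBCCCCCCCCC


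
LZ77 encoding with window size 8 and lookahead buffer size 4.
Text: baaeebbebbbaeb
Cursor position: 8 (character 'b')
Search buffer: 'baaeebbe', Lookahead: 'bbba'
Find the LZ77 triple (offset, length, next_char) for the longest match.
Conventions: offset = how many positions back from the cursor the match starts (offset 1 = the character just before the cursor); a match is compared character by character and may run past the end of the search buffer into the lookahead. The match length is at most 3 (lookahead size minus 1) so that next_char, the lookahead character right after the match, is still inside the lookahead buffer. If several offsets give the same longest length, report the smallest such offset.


Try each offset into the search buffer:
  offset=1 (pos 7, char 'e'): match length 0
  offset=2 (pos 6, char 'b'): match length 1
  offset=3 (pos 5, char 'b'): match length 2
  offset=4 (pos 4, char 'e'): match length 0
  offset=5 (pos 3, char 'e'): match length 0
  offset=6 (pos 2, char 'a'): match length 0
  offset=7 (pos 1, char 'a'): match length 0
  offset=8 (pos 0, char 'b'): match length 1
Longest match has length 2 at offset 3.
next_char = character at position 8 + 2 = 10 -> 'b'

Best match: offset=3, length=2 (matching 'bb' starting at position 5)
LZ77 triple: (3, 2, 'b')


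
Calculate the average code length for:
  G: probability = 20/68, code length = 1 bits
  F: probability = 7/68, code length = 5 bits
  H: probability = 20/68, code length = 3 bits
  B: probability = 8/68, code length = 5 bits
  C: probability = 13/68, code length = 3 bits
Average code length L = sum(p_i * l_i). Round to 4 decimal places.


Weighted contributions p_i * l_i:
  G: (20/68) * 1 = 20/68
  F: (7/68) * 5 = 35/68
  H: (20/68) * 3 = 60/68
  B: (8/68) * 5 = 40/68
  C: (13/68) * 3 = 39/68
Sum = (20 + 35 + 60 + 40 + 39)/68 = 194/68

L = 194/68 = 2.8529 bits/symbol


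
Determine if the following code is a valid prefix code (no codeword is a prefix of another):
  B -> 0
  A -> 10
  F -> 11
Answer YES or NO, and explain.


Checking each pair (does one codeword prefix another?):
  B='0' vs A='10': no prefix
  B='0' vs F='11': no prefix
  A='10' vs B='0': no prefix
  A='10' vs F='11': no prefix
  F='11' vs B='0': no prefix
  F='11' vs A='10': no prefix
No violation found over all pairs.

YES -- this is a valid prefix code. No codeword is a prefix of any other codeword.


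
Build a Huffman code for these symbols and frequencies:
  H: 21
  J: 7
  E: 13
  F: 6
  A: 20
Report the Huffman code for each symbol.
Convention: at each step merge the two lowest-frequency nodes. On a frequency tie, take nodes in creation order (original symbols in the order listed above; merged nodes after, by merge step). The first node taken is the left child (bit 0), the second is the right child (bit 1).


Huffman tree construction:
Step 1: Merge F(6) + J(7) = 13
Step 2: Merge E(13) + (F+J)(13) = 26
Step 3: Merge A(20) + H(21) = 41
Step 4: Merge (E+(F+J))(26) + (A+H)(41) = 67
Read each symbol's code off the tree from the root (left child = 0, right child = 1).

Codes:
  H: 11 (length 2)
  J: 011 (length 3)
  E: 00 (length 2)
  F: 010 (length 3)
  A: 10 (length 2)
Average code length: 147/67 = 2.1940 bits/symbol


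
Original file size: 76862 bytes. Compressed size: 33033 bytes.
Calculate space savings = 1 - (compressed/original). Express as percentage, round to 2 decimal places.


ratio = compressed/original = 33033/76862 = 0.42977
savings = 1 - ratio = 1 - 0.42977 = 0.57023
as a percentage: 0.57023 * 100 = 57.02%

Space savings = 1 - 33033/76862 = 57.02%


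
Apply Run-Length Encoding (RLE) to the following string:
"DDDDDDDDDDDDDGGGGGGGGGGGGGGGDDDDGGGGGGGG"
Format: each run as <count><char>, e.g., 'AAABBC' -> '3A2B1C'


Scanning runs left to right:
  i=0: run of 'D' x 13 -> '13D'
  i=13: run of 'G' x 15 -> '15G'
  i=28: run of 'D' x 4 -> '4D'
  i=32: run of 'G' x 8 -> '8G'

RLE = 13D15G4D8G


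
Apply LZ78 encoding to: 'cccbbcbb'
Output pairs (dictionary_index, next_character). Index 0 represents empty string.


LZ78 encoding steps:
Dictionary: {0: ''}
Step 1: w='' (idx 0), next='c' -> output (0, 'c'), add 'c' as idx 1
Step 2: w='c' (idx 1), next='c' -> output (1, 'c'), add 'cc' as idx 2
Step 3: w='' (idx 0), next='b' -> output (0, 'b'), add 'b' as idx 3
Step 4: w='b' (idx 3), next='c' -> output (3, 'c'), add 'bc' as idx 4
Step 5: w='b' (idx 3), next='b' -> output (3, 'b'), add 'bb' as idx 5


Encoded: [(0, 'c'), (1, 'c'), (0, 'b'), (3, 'c'), (3, 'b')]


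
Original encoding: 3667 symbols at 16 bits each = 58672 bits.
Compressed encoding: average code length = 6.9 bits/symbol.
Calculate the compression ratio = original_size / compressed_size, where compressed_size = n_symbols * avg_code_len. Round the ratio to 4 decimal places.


original_size = n_symbols * orig_bits = 3667 * 16 = 58672 bits
compressed_size = n_symbols * avg_code_len = 3667 * 6.9 = 25302.3 bits
ratio = original_size / compressed_size = 58672 / 25302.3 = 2.3188

Compression ratio = 2.3188


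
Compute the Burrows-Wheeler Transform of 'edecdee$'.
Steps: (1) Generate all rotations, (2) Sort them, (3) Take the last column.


Rotations (sorted):
  0: $edecdee -> last char: e
  1: cdee$ede -> last char: e
  2: decdee$e -> last char: e
  3: dee$edec -> last char: c
  4: e$edecde -> last char: e
  5: ecdee$ed -> last char: d
  6: edecdee$ -> last char: $
  7: ee$edecd -> last char: d


BWT = eeeced$d


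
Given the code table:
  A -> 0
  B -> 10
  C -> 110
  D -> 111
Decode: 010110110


Decoding:
0 -> A
10 -> B
110 -> C
110 -> C


Result: ABCC


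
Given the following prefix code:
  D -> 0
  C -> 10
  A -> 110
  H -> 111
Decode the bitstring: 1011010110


Decoding step by step:
Bits 10 -> C
Bits 110 -> A
Bits 10 -> C
Bits 110 -> A


Decoded message: CACA


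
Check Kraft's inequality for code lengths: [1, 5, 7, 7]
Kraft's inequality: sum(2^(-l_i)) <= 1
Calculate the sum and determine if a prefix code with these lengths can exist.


Sum = 2^(-1) + 2^(-5) + 2^(-7) + 2^(-7)
    = 0.5 + 0.03125 + 0.0078125 + 0.0078125
    = 70/128 = 0.546875
Since 0.546875 <= 1, Kraft's inequality IS satisfied.
A prefix code with these lengths CAN exist.

Kraft sum = 0.546875. Satisfied.


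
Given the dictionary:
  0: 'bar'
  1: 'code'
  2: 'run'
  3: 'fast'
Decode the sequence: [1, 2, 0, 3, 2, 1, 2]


Look up each index in the dictionary:
  1 -> 'code'
  2 -> 'run'
  0 -> 'bar'
  3 -> 'fast'
  2 -> 'run'
  1 -> 'code'
  2 -> 'run'

Decoded: "code run bar fast run code run"


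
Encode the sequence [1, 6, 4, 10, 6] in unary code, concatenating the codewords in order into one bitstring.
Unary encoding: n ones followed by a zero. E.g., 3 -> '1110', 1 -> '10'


Encode each number as n ones followed by a terminating 0:
  1 -> 10 (2 bits)
  6 -> 1111110 (7 bits)
  4 -> 11110 (5 bits)
  10 -> 11111111110 (11 bits)
  6 -> 1111110 (7 bits)
Total length = 2 + 7 + 5 + 11 + 7 = 32 bits.

Unary([1, 6, 4, 10, 6]) = 10111111011110111111111101111110 (32 bits)


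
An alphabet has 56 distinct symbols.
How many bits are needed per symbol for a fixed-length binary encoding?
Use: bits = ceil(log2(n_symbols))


log2(56) = 5.8074
Bracket: 2^5 = 32 < 56 <= 2^6 = 64
So ceil(log2(56)) = 6

bits = ceil(log2(56)) = ceil(5.8074) = 6 bits


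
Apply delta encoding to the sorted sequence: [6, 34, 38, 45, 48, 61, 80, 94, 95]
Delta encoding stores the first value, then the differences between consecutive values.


First value: 6
Deltas:
  34 - 6 = 28
  38 - 34 = 4
  45 - 38 = 7
  48 - 45 = 3
  61 - 48 = 13
  80 - 61 = 19
  94 - 80 = 14
  95 - 94 = 1


Delta encoded: [6, 28, 4, 7, 3, 13, 19, 14, 1]


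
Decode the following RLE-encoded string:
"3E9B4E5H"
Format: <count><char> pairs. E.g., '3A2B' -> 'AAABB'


Expanding each <count><char> pair:
  3E -> 'EEE'
  9B -> 'BBBBBBBBB'
  4E -> 'EEEE'
  5H -> 'HHHHH'

Decoded = EEEBBBBBBBBBEEEEHHHHH


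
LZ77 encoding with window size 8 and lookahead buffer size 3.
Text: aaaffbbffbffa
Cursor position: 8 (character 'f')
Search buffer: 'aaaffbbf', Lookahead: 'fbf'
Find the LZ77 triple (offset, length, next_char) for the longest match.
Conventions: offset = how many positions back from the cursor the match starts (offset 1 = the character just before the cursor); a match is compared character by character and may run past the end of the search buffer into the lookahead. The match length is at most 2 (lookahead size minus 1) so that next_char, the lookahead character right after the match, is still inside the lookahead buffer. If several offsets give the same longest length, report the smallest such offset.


Try each offset into the search buffer:
  offset=1 (pos 7, char 'f'): match length 1
  offset=2 (pos 6, char 'b'): match length 0
  offset=3 (pos 5, char 'b'): match length 0
  offset=4 (pos 4, char 'f'): match length 2
  offset=5 (pos 3, char 'f'): match length 1
  offset=6 (pos 2, char 'a'): match length 0
  offset=7 (pos 1, char 'a'): match length 0
  offset=8 (pos 0, char 'a'): match length 0
Longest match has length 2 at offset 4.
next_char = character at position 8 + 2 = 10 -> 'f'

Best match: offset=4, length=2 (matching 'fb' starting at position 4)
LZ77 triple: (4, 2, 'f')


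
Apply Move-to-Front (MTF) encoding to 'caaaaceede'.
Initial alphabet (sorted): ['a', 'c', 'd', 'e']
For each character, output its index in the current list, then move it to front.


MTF encoding:
'c': index 1 in ['a', 'c', 'd', 'e'] -> ['c', 'a', 'd', 'e']
'a': index 1 in ['c', 'a', 'd', 'e'] -> ['a', 'c', 'd', 'e']
'a': index 0 in ['a', 'c', 'd', 'e'] -> ['a', 'c', 'd', 'e']
'a': index 0 in ['a', 'c', 'd', 'e'] -> ['a', 'c', 'd', 'e']
'a': index 0 in ['a', 'c', 'd', 'e'] -> ['a', 'c', 'd', 'e']
'c': index 1 in ['a', 'c', 'd', 'e'] -> ['c', 'a', 'd', 'e']
'e': index 3 in ['c', 'a', 'd', 'e'] -> ['e', 'c', 'a', 'd']
'e': index 0 in ['e', 'c', 'a', 'd'] -> ['e', 'c', 'a', 'd']
'd': index 3 in ['e', 'c', 'a', 'd'] -> ['d', 'e', 'c', 'a']
'e': index 1 in ['d', 'e', 'c', 'a'] -> ['e', 'd', 'c', 'a']


Output: [1, 1, 0, 0, 0, 1, 3, 0, 3, 1]


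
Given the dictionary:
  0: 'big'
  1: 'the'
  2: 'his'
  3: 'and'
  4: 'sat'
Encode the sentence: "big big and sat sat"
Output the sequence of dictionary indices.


Look up each word in the dictionary:
  'big' -> 0
  'big' -> 0
  'and' -> 3
  'sat' -> 4
  'sat' -> 4

Encoded: [0, 0, 3, 4, 4]


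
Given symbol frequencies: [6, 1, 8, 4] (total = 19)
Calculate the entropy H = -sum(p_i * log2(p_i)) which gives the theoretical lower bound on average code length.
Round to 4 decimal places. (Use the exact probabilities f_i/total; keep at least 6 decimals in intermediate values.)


Per-symbol terms -p_i * log2(p_i) with p_i = f_i/19:
  p = 6/19 = 0.315789: log2(p) = -1.662965, -p*log2(p) = 0.525147
  p = 1/19 = 0.052632: log2(p) = -4.247928, -p*log2(p) = 0.223575
  p = 8/19 = 0.421053: log2(p) = -1.247928, -p*log2(p) = 0.525443
  p = 4/19 = 0.210526: log2(p) = -2.247928, -p*log2(p) = 0.473248
H = 0.525147 + 0.223575 + 0.525443 + 0.473248 = 1.747413

H = 1.7474 bits/symbol


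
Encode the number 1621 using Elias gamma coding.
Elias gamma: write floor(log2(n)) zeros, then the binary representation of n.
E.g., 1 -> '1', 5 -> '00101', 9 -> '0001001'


num_bits = floor(log2(1621)) + 1 = 11
leading_zeros = num_bits - 1 = 10
binary(1621) = 11001010101

Elias gamma(1621) = '0000000000' + '11001010101' = 000000000011001010101 (21 bits)


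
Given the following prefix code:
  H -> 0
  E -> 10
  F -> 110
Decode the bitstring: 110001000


Decoding step by step:
Bits 110 -> F
Bits 0 -> H
Bits 0 -> H
Bits 10 -> E
Bits 0 -> H
Bits 0 -> H


Decoded message: FHHEHH


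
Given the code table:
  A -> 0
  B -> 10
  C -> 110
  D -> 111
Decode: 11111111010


Decoding:
111 -> D
111 -> D
110 -> C
10 -> B


Result: DDCB


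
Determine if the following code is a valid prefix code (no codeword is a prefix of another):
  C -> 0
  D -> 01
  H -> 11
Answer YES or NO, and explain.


Checking each pair (does one codeword prefix another?):
  C='0' vs D='01': prefix -- VIOLATION

NO -- this is NOT a valid prefix code. C (0) is a prefix of D (01).


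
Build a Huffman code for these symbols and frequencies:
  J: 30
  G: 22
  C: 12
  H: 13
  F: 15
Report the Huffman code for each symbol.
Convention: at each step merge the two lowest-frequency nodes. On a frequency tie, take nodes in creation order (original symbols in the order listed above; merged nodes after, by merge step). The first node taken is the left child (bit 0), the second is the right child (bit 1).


Huffman tree construction:
Step 1: Merge C(12) + H(13) = 25
Step 2: Merge F(15) + G(22) = 37
Step 3: Merge (C+H)(25) + J(30) = 55
Step 4: Merge (F+G)(37) + ((C+H)+J)(55) = 92
Read each symbol's code off the tree from the root (left child = 0, right child = 1).

Codes:
  J: 11 (length 2)
  G: 01 (length 2)
  C: 100 (length 3)
  H: 101 (length 3)
  F: 00 (length 2)
Average code length: 209/92 = 2.2717 bits/symbol


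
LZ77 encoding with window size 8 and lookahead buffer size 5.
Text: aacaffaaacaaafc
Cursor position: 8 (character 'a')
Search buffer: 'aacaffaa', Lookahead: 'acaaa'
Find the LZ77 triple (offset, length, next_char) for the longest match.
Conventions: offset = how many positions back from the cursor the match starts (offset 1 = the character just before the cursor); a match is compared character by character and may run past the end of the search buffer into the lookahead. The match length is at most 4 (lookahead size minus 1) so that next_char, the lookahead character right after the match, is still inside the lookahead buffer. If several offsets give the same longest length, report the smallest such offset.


Try each offset into the search buffer:
  offset=1 (pos 7, char 'a'): match length 1
  offset=2 (pos 6, char 'a'): match length 1
  offset=3 (pos 5, char 'f'): match length 0
  offset=4 (pos 4, char 'f'): match length 0
  offset=5 (pos 3, char 'a'): match length 1
  offset=6 (pos 2, char 'c'): match length 0
  offset=7 (pos 1, char 'a'): match length 3
  offset=8 (pos 0, char 'a'): match length 1
Longest match has length 3 at offset 7.
next_char = character at position 8 + 3 = 11 -> 'a'

Best match: offset=7, length=3 (matching 'aca' starting at position 1)
LZ77 triple: (7, 3, 'a')


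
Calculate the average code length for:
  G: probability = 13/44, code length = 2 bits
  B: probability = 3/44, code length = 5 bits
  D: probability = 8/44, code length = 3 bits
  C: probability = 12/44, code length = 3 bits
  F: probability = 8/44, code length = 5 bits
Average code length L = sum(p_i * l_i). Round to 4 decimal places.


Weighted contributions p_i * l_i:
  G: (13/44) * 2 = 26/44
  B: (3/44) * 5 = 15/44
  D: (8/44) * 3 = 24/44
  C: (12/44) * 3 = 36/44
  F: (8/44) * 5 = 40/44
Sum = (26 + 15 + 24 + 36 + 40)/44 = 141/44

L = 141/44 = 3.2045 bits/symbol
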